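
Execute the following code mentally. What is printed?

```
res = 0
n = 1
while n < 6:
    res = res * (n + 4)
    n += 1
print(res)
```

0

n=1: res = 0*5 = 0
n=2: res = 0*6 = 0
n=3: res = 0*7 = 0
n=4: res = 0*8 = 0
n=5: res = 0*9 = 0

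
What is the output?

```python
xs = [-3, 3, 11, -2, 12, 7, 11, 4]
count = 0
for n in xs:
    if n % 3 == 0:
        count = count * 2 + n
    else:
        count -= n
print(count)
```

-34

n=-3: %3==0, count = 0*2+(-3) = -3
n=3: %3==0, count = (-3)*2+3 = -3
n=11: not %3==0, count = (-3)-11 = -14
n=-2: not %3==0, count = (-14)-(-2) = -12
n=12: %3==0, count = (-12)*2+12 = -12
n=7: not %3==0, count = (-12)-7 = -19
n=11: not %3==0, count = (-19)-11 = -30
n=4: not %3==0, count = (-30)-4 = -34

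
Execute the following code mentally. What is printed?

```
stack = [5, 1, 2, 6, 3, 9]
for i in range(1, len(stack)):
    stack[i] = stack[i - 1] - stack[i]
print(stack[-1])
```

-16

i=1: stack[1] = 5-1 = 4 → [5, 4, 2, 6, 3, 9]
i=2: stack[2] = 4-2 = 2 → [5, 4, 2, 6, 3, 9]
i=3: stack[3] = 2-6 = -4 → [5, 4, 2, -4, 3, 9]
i=4: stack[4] = (-4)-3 = -7 → [5, 4, 2, -4, -7, 9]
i=5: stack[5] = (-7)-9 = -16 → [5, 4, 2, -4, -7, -16]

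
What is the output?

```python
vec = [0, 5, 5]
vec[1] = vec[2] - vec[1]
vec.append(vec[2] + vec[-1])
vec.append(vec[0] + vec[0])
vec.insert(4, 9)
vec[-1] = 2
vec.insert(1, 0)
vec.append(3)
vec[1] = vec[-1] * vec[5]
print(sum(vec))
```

vec[1] = vec[2]-vec[1] = 5-5 = 0 → [0, 0, 5]
append vec[2]+vec[-1] = 5+5 = 10 → [0, 0, 5, 10]
append vec[0]+vec[0] = 0+0 = 0 → [0, 0, 5, 10, 0]
insert 9 at 4 → [0, 0, 5, 10, 9, 0]
vec[-1] = 2 → [0, 0, 5, 10, 9, 2]
insert 0 at 1 → [0, 0, 0, 5, 10, 9, 2]
append 3 → [0, 0, 0, 5, 10, 9, 2, 3]
vec[1] = vec[-1]*vec[5] = 3*9 = 27 → [0, 27, 0, 5, 10, 9, 2, 3]
sum = 56

56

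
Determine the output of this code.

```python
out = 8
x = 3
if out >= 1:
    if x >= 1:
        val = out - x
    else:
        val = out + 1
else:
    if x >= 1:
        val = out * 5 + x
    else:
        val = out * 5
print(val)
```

5

out=8, x=3
out >= 1 is True; x >= 1 is True
→ val = out - x = 5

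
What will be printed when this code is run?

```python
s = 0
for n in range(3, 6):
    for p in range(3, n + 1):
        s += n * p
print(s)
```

n=3,p=3: s = 0+9 = 9
n=4,p=3: s = 9+12 = 21
n=4,p=4: s = 21+16 = 37
n=5,p=3: s = 37+15 = 52
n=5,p=4: s = 52+20 = 72
n=5,p=5: s = 72+25 = 97

97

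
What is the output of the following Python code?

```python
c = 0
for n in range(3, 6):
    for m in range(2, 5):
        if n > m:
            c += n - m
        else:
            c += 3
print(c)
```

19

n=3,m=2: 3>2, c = 0+1 = 1
n=3,m=3: not 3>3, c = 1+3 = 4
n=3,m=4: not 3>4, c = 4+3 = 7
n=4,m=2: 4>2, c = 7+2 = 9
n=4,m=3: 4>3, c = 9+1 = 10
n=4,m=4: not 4>4, c = 10+3 = 13
n=5,m=2: 5>2, c = 13+3 = 16
n=5,m=3: 5>3, c = 16+2 = 18
n=5,m=4: 5>4, c = 18+1 = 19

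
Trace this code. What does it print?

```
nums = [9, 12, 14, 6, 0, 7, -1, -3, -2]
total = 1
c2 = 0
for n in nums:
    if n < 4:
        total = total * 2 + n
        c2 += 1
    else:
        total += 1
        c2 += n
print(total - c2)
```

n=9: not <4, total = 1+1 = 2; c2=9
n=12: not <4, total = 2+1 = 3; c2=21
n=14: not <4, total = 3+1 = 4; c2=35
n=6: not <4, total = 4+1 = 5; c2=41
n=0: <4, total = 5*2+0 = 10; c2=42
n=7: not <4, total = 10+1 = 11; c2=49
n=-1: <4, total = 11*2+(-1) = 21; c2=50
n=-3: <4, total = 21*2+(-3) = 39; c2=51
n=-2: <4, total = 39*2+(-2) = 76; c2=52
total-c2 = 76-52 = 24

24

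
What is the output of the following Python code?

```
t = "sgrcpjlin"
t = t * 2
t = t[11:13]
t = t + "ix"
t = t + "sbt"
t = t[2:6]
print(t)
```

repeat ×2 → 'sgrcpjlinsgrcpjlin'
slice [11:13] → 'rc'
+ 'ix' → 'rcix'
+ 'sbt' → 'rcixsbt'
slice [2:6] → 'ixsb'

ixsb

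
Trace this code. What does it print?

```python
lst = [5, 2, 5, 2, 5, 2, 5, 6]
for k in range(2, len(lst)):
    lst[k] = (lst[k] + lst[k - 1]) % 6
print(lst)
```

k=2: lst[2] = (5+2)%6 = 1 → [5, 2, 1, 2, 5, 2, 5, 6]
k=3: lst[3] = (2+1)%6 = 3 → [5, 2, 1, 3, 5, 2, 5, 6]
k=4: lst[4] = (5+3)%6 = 2 → [5, 2, 1, 3, 2, 2, 5, 6]
k=5: lst[5] = (2+2)%6 = 4 → [5, 2, 1, 3, 2, 4, 5, 6]
k=6: lst[6] = (5+4)%6 = 3 → [5, 2, 1, 3, 2, 4, 3, 6]
k=7: lst[7] = (6+3)%6 = 3 → [5, 2, 1, 3, 2, 4, 3, 3]

[5, 2, 1, 3, 2, 4, 3, 3]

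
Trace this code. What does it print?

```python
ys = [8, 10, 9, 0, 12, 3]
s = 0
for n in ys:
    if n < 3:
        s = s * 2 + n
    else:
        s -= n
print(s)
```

-69

n=8: not <3, s = 0-8 = -8
n=10: not <3, s = (-8)-10 = -18
n=9: not <3, s = (-18)-9 = -27
n=0: <3, s = (-27)*2+0 = -54
n=12: not <3, s = (-54)-12 = -66
n=3: not <3, s = (-66)-3 = -69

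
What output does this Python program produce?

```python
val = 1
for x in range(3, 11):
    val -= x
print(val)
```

-51

x=3: val = 1-3 = -2
x=4: val = (-2)-4 = -6
x=5: val = (-6)-5 = -11
x=6: val = (-11)-6 = -17
x=7: val = (-17)-7 = -24
x=8: val = (-24)-8 = -32
x=9: val = (-32)-9 = -41
x=10: val = (-41)-10 = -51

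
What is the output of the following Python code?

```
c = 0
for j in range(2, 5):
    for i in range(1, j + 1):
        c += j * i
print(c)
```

j=2,i=1: c = 0+2 = 2
j=2,i=2: c = 2+4 = 6
j=3,i=1: c = 6+3 = 9
j=3,i=2: c = 9+6 = 15
j=3,i=3: c = 15+9 = 24
j=4,i=1: c = 24+4 = 28
j=4,i=2: c = 28+8 = 36
j=4,i=3: c = 36+12 = 48
j=4,i=4: c = 48+16 = 64

64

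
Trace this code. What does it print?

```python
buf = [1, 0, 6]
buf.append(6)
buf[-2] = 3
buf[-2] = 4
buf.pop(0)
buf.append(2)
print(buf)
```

[0, 4, 6, 2]

append 6 → [1, 0, 6, 6]
buf[-2] = 3 → [1, 0, 3, 6]
buf[-2] = 4 → [1, 0, 4, 6]
pop(0) removes 1 → [0, 4, 6]
append 2 → [0, 4, 6, 2]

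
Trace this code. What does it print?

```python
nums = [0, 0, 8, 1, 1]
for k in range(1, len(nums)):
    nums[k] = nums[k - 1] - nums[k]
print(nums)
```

k=1: nums[1] = 0-0 = 0 → [0, 0, 8, 1, 1]
k=2: nums[2] = 0-8 = -8 → [0, 0, -8, 1, 1]
k=3: nums[3] = (-8)-1 = -9 → [0, 0, -8, -9, 1]
k=4: nums[4] = (-9)-1 = -10 → [0, 0, -8, -9, -10]

[0, 0, -8, -9, -10]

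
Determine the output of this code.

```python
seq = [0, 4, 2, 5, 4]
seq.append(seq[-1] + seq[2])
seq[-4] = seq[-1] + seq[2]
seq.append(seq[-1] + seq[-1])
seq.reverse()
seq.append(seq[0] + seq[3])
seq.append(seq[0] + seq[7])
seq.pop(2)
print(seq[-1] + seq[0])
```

41

append seq[-1]+seq[2] = 4+2 = 6 → [0, 4, 2, 5, 4, 6]
seq[-4] = seq[-1]+seq[2] = 6+2 = 8 → [0, 4, 8, 5, 4, 6]
append seq[-1]+seq[-1] = 6+6 = 12 → [0, 4, 8, 5, 4, 6, 12]
reverse → [12, 6, 4, 5, 8, 4, 0]
append seq[0]+seq[3] = 12+5 = 17 → [12, 6, 4, 5, 8, 4, 0, 17]
append seq[0]+seq[7] = 12+17 = 29 → [12, 6, 4, 5, 8, 4, 0, 17, 29]
pop(2) removes 4 → [12, 6, 5, 8, 4, 0, 17, 29]
seq[-1]+seq[0] = 29+12 = 41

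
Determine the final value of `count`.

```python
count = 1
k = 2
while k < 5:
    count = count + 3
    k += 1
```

k=2: count = 1+3 = 4
k=3: count = 4+3 = 7
k=4: count = 7+3 = 10

10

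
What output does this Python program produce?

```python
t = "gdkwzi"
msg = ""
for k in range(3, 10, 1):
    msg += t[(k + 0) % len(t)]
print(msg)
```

wzigdkw

k=3: add t[3]='w' → 'w'
k=4: add t[4]='z' → 'wz'
k=5: add t[5]='i' → 'wzi'
k=6: add t[0]='g' → 'wzig'
k=7: add t[1]='d' → 'wzigd'
k=8: add t[2]='k' → 'wzigdk'
k=9: add t[3]='w' → 'wzigdkw'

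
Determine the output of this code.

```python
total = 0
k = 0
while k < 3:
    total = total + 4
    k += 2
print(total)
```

k=0: total = 0+4 = 4
k=2: total = 4+4 = 8

8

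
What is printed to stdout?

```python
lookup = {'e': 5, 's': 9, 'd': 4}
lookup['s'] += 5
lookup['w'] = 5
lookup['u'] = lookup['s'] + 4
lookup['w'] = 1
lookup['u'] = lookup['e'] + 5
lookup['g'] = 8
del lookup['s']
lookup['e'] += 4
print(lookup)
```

{'e': 9, 'd': 4, 'w': 1, 'u': 10, 'g': 8}

lookup['s'] = 9+5 = 14 → {'e': 5, 's': 14, 'd': 4}
lookup['w'] = 5 → {'e': 5, 's': 14, 'd': 4, 'w': 5}
lookup['u'] = lookup['s']+4 = 18 → {'e': 5, 's': 14, 'd': 4, 'w': 5, 'u': 18}
lookup['w'] = 1 → {'e': 5, 's': 14, 'd': 4, 'w': 1, 'u': 18}
lookup['u'] = lookup['e']+5 = 10 → {'e': 5, 's': 14, 'd': 4, 'w': 1, 'u': 10}
lookup['g'] = 8 → {'e': 5, 's': 14, 'd': 4, 'w': 1, 'u': 10, 'g': 8}
del 's' → {'e': 5, 'd': 4, 'w': 1, 'u': 10, 'g': 8}
lookup['e'] = 5+4 = 9 → {'e': 9, 'd': 4, 'w': 1, 'u': 10, 'g': 8}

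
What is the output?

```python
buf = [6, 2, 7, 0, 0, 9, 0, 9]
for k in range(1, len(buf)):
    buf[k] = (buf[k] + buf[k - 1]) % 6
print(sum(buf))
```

k=1: buf[1] = (2+6)%6 = 2 → [6, 2, 7, 0, 0, 9, 0, 9]
k=2: buf[2] = (7+2)%6 = 3 → [6, 2, 3, 0, 0, 9, 0, 9]
k=3: buf[3] = (0+3)%6 = 3 → [6, 2, 3, 3, 0, 9, 0, 9]
k=4: buf[4] = (0+3)%6 = 3 → [6, 2, 3, 3, 3, 9, 0, 9]
k=5: buf[5] = (9+3)%6 = 0 → [6, 2, 3, 3, 3, 0, 0, 9]
k=6: buf[6] = (0+0)%6 = 0 → [6, 2, 3, 3, 3, 0, 0, 9]
k=7: buf[7] = (9+0)%6 = 3 → [6, 2, 3, 3, 3, 0, 0, 3]
sum = 20

20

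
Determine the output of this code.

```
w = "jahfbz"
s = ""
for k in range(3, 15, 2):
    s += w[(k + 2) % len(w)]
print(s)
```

zafzaf

k=3: add w[5]='z' → 'z'
k=5: add w[1]='a' → 'za'
k=7: add w[3]='f' → 'zaf'
k=9: add w[5]='z' → 'zafz'
k=11: add w[1]='a' → 'zafza'
k=13: add w[3]='f' → 'zafzaf'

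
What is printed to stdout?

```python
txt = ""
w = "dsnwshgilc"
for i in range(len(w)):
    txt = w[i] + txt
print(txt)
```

i=0: prepend 'd' → 'd'
i=1: prepend 's' → 'sd'
i=2: prepend 'n' → 'nsd'
i=3: prepend 'w' → 'wnsd'
i=4: prepend 's' → 'swnsd'
i=5: prepend 'h' → 'hswnsd'
i=6: prepend 'g' → 'ghswnsd'
i=7: prepend 'i' → 'ighswnsd'
i=8: prepend 'l' → 'lighswnsd'
i=9: prepend 'c' → 'clighswnsd'

clighswnsd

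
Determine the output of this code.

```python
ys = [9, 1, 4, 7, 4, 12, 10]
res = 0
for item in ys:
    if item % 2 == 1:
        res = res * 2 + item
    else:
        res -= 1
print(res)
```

40

item=9: odd, res = 0*2+9 = 9
item=1: odd, res = 9*2+1 = 19
item=4: not odd, res = 19-1 = 18
item=7: odd, res = 18*2+7 = 43
item=4: not odd, res = 43-1 = 42
item=12: not odd, res = 42-1 = 41
item=10: not odd, res = 41-1 = 40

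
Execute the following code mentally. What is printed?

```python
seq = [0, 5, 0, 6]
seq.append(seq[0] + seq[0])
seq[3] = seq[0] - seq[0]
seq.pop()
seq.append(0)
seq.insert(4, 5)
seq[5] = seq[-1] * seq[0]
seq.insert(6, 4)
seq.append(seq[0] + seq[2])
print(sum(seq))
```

14

append seq[0]+seq[0] = 0+0 = 0 → [0, 5, 0, 6, 0]
seq[3] = seq[0]-seq[0] = 0-0 = 0 → [0, 5, 0, 0, 0]
pop() removes 0 → [0, 5, 0, 0]
append 0 → [0, 5, 0, 0, 0]
insert 5 at 4 → [0, 5, 0, 0, 5, 0]
seq[5] = seq[-1]*seq[0] = 0*0 = 0 → [0, 5, 0, 0, 5, 0]
insert 4 at 6 → [0, 5, 0, 0, 5, 0, 4]
append seq[0]+seq[2] = 0+0 = 0 → [0, 5, 0, 0, 5, 0, 4, 0]
sum = 14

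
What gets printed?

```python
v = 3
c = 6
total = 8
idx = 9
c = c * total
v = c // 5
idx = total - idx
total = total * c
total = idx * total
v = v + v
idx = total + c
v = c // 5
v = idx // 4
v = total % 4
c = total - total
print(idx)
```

c = 6*8 = 48
v = 48//5 = 9
idx = 8-9 = -1
total = 8*48 = 384
total = (-1)*384 = -384
v = 9+9 = 18
idx = (-384)+48 = -336
v = 48//5 = 9
v = (-336)//4 = -84
v = (-384)%4 = 0
c = (-384)-(-384) = 0

-336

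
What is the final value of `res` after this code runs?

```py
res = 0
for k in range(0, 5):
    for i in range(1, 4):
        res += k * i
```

60

k=0,i=1: res = 0+0 = 0
k=0,i=2: res = 0+0 = 0
k=0,i=3: res = 0+0 = 0
k=1,i=1: res = 0+1 = 1
k=1,i=2: res = 1+2 = 3
k=1,i=3: res = 3+3 = 6
k=2,i=1: res = 6+2 = 8
k=2,i=2: res = 8+4 = 12
k=2,i=3: res = 12+6 = 18
k=3,i=1: res = 18+3 = 21
k=3,i=2: res = 21+6 = 27
k=3,i=3: res = 27+9 = 36
k=4,i=1: res = 36+4 = 40
k=4,i=2: res = 40+8 = 48
k=4,i=3: res = 48+12 = 60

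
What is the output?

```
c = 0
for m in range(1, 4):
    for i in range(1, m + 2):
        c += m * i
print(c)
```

45

m=1,i=1: c = 0+1 = 1
m=1,i=2: c = 1+2 = 3
m=2,i=1: c = 3+2 = 5
m=2,i=2: c = 5+4 = 9
m=2,i=3: c = 9+6 = 15
m=3,i=1: c = 15+3 = 18
m=3,i=2: c = 18+6 = 24
m=3,i=3: c = 24+9 = 33
m=3,i=4: c = 33+12 = 45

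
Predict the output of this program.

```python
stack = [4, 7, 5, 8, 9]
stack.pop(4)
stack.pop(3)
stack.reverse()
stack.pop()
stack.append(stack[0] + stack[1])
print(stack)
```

pop(4) removes 9 → [4, 7, 5, 8]
pop(3) removes 8 → [4, 7, 5]
reverse → [5, 7, 4]
pop() removes 4 → [5, 7]
append stack[0]+stack[1] = 5+7 = 12 → [5, 7, 12]

[5, 7, 12]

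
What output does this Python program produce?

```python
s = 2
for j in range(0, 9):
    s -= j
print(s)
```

j=0: s = 2-0 = 2
j=1: s = 2-1 = 1
j=2: s = 1-2 = -1
j=3: s = (-1)-3 = -4
j=4: s = (-4)-4 = -8
j=5: s = (-8)-5 = -13
j=6: s = (-13)-6 = -19
j=7: s = (-19)-7 = -26
j=8: s = (-26)-8 = -34

-34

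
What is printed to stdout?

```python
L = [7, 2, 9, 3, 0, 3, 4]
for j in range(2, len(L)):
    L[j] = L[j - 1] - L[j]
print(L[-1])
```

j=2: L[2] = 2-9 = -7 → [7, 2, -7, 3, 0, 3, 4]
j=3: L[3] = (-7)-3 = -10 → [7, 2, -7, -10, 0, 3, 4]
j=4: L[4] = (-10)-0 = -10 → [7, 2, -7, -10, -10, 3, 4]
j=5: L[5] = (-10)-3 = -13 → [7, 2, -7, -10, -10, -13, 4]
j=6: L[6] = (-13)-4 = -17 → [7, 2, -7, -10, -10, -13, -17]

-17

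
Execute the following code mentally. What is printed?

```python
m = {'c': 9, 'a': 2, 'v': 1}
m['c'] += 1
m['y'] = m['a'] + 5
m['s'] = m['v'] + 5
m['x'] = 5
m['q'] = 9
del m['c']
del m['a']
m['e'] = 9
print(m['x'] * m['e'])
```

45

m['c'] = 9+1 = 10 → {'c': 10, 'a': 2, 'v': 1}
m['y'] = m['a']+5 = 7 → {'c': 10, 'a': 2, 'v': 1, 'y': 7}
m['s'] = m['v']+5 = 6 → {'c': 10, 'a': 2, 'v': 1, 'y': 7, 's': 6}
m['x'] = 5 → {'c': 10, 'a': 2, 'v': 1, 'y': 7, 's': 6, 'x': 5}
m['q'] = 9 → {'c': 10, 'a': 2, 'v': 1, 'y': 7, 's': 6, 'x': 5, 'q': 9}
del 'c' → {'a': 2, 'v': 1, 'y': 7, 's': 6, 'x': 5, 'q': 9}
del 'a' → {'v': 1, 'y': 7, 's': 6, 'x': 5, 'q': 9}
m['e'] = 9 → {'v': 1, 'y': 7, 's': 6, 'x': 5, 'q': 9, 'e': 9}
m['x']*m['e'] = 5*9 = 45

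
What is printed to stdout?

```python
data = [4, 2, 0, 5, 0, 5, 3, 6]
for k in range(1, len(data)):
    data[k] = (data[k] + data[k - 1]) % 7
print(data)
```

[4, 6, 6, 4, 4, 2, 5, 4]

k=1: data[1] = (2+4)%7 = 6 → [4, 6, 0, 5, 0, 5, 3, 6]
k=2: data[2] = (0+6)%7 = 6 → [4, 6, 6, 5, 0, 5, 3, 6]
k=3: data[3] = (5+6)%7 = 4 → [4, 6, 6, 4, 0, 5, 3, 6]
k=4: data[4] = (0+4)%7 = 4 → [4, 6, 6, 4, 4, 5, 3, 6]
k=5: data[5] = (5+4)%7 = 2 → [4, 6, 6, 4, 4, 2, 3, 6]
k=6: data[6] = (3+2)%7 = 5 → [4, 6, 6, 4, 4, 2, 5, 6]
k=7: data[7] = (6+5)%7 = 4 → [4, 6, 6, 4, 4, 2, 5, 4]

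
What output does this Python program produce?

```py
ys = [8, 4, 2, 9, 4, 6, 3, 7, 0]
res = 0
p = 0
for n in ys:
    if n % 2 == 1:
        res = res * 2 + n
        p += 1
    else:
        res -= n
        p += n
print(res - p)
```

-130

n=8: not odd, res = 0-8 = -8; p=8
n=4: not odd, res = (-8)-4 = -12; p=12
n=2: not odd, res = (-12)-2 = -14; p=14
n=9: odd, res = (-14)*2+9 = -19; p=15
n=4: not odd, res = (-19)-4 = -23; p=19
n=6: not odd, res = (-23)-6 = -29; p=25
n=3: odd, res = (-29)*2+3 = -55; p=26
n=7: odd, res = (-55)*2+7 = -103; p=27
n=0: not odd, res = (-103)-0 = -103; p=27
res-p = (-103)-27 = -130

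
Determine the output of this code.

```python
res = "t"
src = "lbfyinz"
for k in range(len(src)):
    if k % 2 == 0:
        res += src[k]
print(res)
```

k=0: add 'l' → 'tl'
k=1: skip
k=2: add 'f' → 'tlf'
k=3: skip
k=4: add 'i' → 'tlfi'
k=5: skip
k=6: add 'z' → 'tlfiz'

tlfiz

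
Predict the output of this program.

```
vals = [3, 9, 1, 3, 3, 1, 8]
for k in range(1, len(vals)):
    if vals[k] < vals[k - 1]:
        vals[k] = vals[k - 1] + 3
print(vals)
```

k=1: 9>=3, unchanged → [3, 9, 1, 3, 3, 1, 8]
k=2: 1<9, vals[2] = 9+3 = 12 → [3, 9, 12, 3, 3, 1, 8]
k=3: 3<12, vals[3] = 12+3 = 15 → [3, 9, 12, 15, 3, 1, 8]
k=4: 3<15, vals[4] = 15+3 = 18 → [3, 9, 12, 15, 18, 1, 8]
k=5: 1<18, vals[5] = 18+3 = 21 → [3, 9, 12, 15, 18, 21, 8]
k=6: 8<21, vals[6] = 21+3 = 24 → [3, 9, 12, 15, 18, 21, 24]

[3, 9, 12, 15, 18, 21, 24]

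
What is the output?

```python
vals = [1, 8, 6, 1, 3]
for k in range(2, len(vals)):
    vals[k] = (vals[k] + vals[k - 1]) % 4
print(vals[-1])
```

k=2: vals[2] = (6+8)%4 = 2 → [1, 8, 2, 1, 3]
k=3: vals[3] = (1+2)%4 = 3 → [1, 8, 2, 3, 3]
k=4: vals[4] = (3+3)%4 = 2 → [1, 8, 2, 3, 2]

2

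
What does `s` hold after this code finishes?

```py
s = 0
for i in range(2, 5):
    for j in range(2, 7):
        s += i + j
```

105

i=2,j=2: s = 0+4 = 4
i=2,j=3: s = 4+5 = 9
i=2,j=4: s = 9+6 = 15
i=2,j=5: s = 15+7 = 22
i=2,j=6: s = 22+8 = 30
i=3,j=2: s = 30+5 = 35
i=3,j=3: s = 35+6 = 41
i=3,j=4: s = 41+7 = 48
i=3,j=5: s = 48+8 = 56
i=3,j=6: s = 56+9 = 65
i=4,j=2: s = 65+6 = 71
i=4,j=3: s = 71+7 = 78
i=4,j=4: s = 78+8 = 86
i=4,j=5: s = 86+9 = 95
i=4,j=6: s = 95+10 = 105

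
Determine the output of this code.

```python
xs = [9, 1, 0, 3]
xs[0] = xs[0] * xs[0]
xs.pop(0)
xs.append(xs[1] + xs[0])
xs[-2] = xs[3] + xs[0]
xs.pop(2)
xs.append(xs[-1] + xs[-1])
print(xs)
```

[1, 0, 1, 2]

xs[0] = xs[0]*xs[0] = 9*9 = 81 → [81, 1, 0, 3]
pop(0) removes 81 → [1, 0, 3]
append xs[1]+xs[0] = 0+1 = 1 → [1, 0, 3, 1]
xs[-2] = xs[3]+xs[0] = 1+1 = 2 → [1, 0, 2, 1]
pop(2) removes 2 → [1, 0, 1]
append xs[-1]+xs[-1] = 1+1 = 2 → [1, 0, 1, 2]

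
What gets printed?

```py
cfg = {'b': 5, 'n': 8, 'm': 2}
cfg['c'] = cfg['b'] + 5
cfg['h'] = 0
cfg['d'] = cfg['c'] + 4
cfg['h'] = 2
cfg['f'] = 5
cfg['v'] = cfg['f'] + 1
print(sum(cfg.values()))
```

cfg['c'] = cfg['b']+5 = 10 → {'b': 5, 'n': 8, 'm': 2, 'c': 10}
cfg['h'] = 0 → {'b': 5, 'n': 8, 'm': 2, 'c': 10, 'h': 0}
cfg['d'] = cfg['c']+4 = 14 → {'b': 5, 'n': 8, 'm': 2, 'c': 10, 'h': 0, 'd': 14}
cfg['h'] = 2 → {'b': 5, 'n': 8, 'm': 2, 'c': 10, 'h': 2, 'd': 14}
cfg['f'] = 5 → {'b': 5, 'n': 8, 'm': 2, 'c': 10, 'h': 2, 'd': 14, 'f': 5}
cfg['v'] = cfg['f']+1 = 6 → {'b': 5, 'n': 8, 'm': 2, 'c': 10, 'h': 2, 'd': 14, 'f': 5, 'v': 6}
sum of values = 52

52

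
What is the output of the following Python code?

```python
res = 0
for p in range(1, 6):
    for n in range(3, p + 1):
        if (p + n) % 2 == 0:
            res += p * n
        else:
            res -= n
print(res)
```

58

p=3,n=3: even sum, res = 0+9 = 9
p=4,n=3: odd sum, res = 9-3 = 6
p=4,n=4: even sum, res = 6+16 = 22
p=5,n=3: even sum, res = 22+15 = 37
p=5,n=4: odd sum, res = 37-4 = 33
p=5,n=5: even sum, res = 33+25 = 58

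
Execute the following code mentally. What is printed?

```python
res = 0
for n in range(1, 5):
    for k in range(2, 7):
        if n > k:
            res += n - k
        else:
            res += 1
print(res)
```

21

n=1,k=2: not 1>2, res = 0+1 = 1
n=1,k=3: not 1>3, res = 1+1 = 2
n=1,k=4: not 1>4, res = 2+1 = 3
n=1,k=5: not 1>5, res = 3+1 = 4
n=1,k=6: not 1>6, res = 4+1 = 5
n=2,k=2: not 2>2, res = 5+1 = 6
n=2,k=3: not 2>3, res = 6+1 = 7
n=2,k=4: not 2>4, res = 7+1 = 8
n=2,k=5: not 2>5, res = 8+1 = 9
n=2,k=6: not 2>6, res = 9+1 = 10
n=3,k=2: 3>2, res = 10+1 = 11
n=3,k=3: not 3>3, res = 11+1 = 12
n=3,k=4: not 3>4, res = 12+1 = 13
n=3,k=5: not 3>5, res = 13+1 = 14
n=3,k=6: not 3>6, res = 14+1 = 15
n=4,k=2: 4>2, res = 15+2 = 17
n=4,k=3: 4>3, res = 17+1 = 18
n=4,k=4: not 4>4, res = 18+1 = 19
n=4,k=5: not 4>5, res = 19+1 = 20
n=4,k=6: not 4>6, res = 20+1 = 21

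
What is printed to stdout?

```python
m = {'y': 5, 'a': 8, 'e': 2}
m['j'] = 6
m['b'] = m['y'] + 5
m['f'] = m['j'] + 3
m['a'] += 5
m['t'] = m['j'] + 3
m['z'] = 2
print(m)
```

{'y': 5, 'a': 13, 'e': 2, 'j': 6, 'b': 10, 'f': 9, 't': 9, 'z': 2}

m['j'] = 6 → {'y': 5, 'a': 8, 'e': 2, 'j': 6}
m['b'] = m['y']+5 = 10 → {'y': 5, 'a': 8, 'e': 2, 'j': 6, 'b': 10}
m['f'] = m['j']+3 = 9 → {'y': 5, 'a': 8, 'e': 2, 'j': 6, 'b': 10, 'f': 9}
m['a'] = 8+5 = 13 → {'y': 5, 'a': 13, 'e': 2, 'j': 6, 'b': 10, 'f': 9}
m['t'] = m['j']+3 = 9 → {'y': 5, 'a': 13, 'e': 2, 'j': 6, 'b': 10, 'f': 9, 't': 9}
m['z'] = 2 → {'y': 5, 'a': 13, 'e': 2, 'j': 6, 'b': 10, 'f': 9, 't': 9, 'z': 2}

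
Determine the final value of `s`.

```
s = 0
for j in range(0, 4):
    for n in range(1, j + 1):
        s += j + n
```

24

j=1,n=1: s = 0+2 = 2
j=2,n=1: s = 2+3 = 5
j=2,n=2: s = 5+4 = 9
j=3,n=1: s = 9+4 = 13
j=3,n=2: s = 13+5 = 18
j=3,n=3: s = 18+6 = 24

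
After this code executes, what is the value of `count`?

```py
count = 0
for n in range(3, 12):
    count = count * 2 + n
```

2035

n=3: count = 0*2+3 = 3
n=4: count = 3*2+4 = 10
n=5: count = 10*2+5 = 25
n=6: count = 25*2+6 = 56
n=7: count = 56*2+7 = 119
n=8: count = 119*2+8 = 246
n=9: count = 246*2+9 = 501
n=10: count = 501*2+10 = 1012
n=11: count = 1012*2+11 = 2035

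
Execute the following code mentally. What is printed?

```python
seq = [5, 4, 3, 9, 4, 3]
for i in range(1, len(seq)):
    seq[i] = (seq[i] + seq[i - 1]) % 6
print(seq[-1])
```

4

i=1: seq[1] = (4+5)%6 = 3 → [5, 3, 3, 9, 4, 3]
i=2: seq[2] = (3+3)%6 = 0 → [5, 3, 0, 9, 4, 3]
i=3: seq[3] = (9+0)%6 = 3 → [5, 3, 0, 3, 4, 3]
i=4: seq[4] = (4+3)%6 = 1 → [5, 3, 0, 3, 1, 3]
i=5: seq[5] = (3+1)%6 = 4 → [5, 3, 0, 3, 1, 4]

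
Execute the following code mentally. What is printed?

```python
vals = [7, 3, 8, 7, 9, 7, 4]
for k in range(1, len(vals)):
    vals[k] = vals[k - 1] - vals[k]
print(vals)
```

[7, 4, -4, -11, -20, -27, -31]

k=1: vals[1] = 7-3 = 4 → [7, 4, 8, 7, 9, 7, 4]
k=2: vals[2] = 4-8 = -4 → [7, 4, -4, 7, 9, 7, 4]
k=3: vals[3] = (-4)-7 = -11 → [7, 4, -4, -11, 9, 7, 4]
k=4: vals[4] = (-11)-9 = -20 → [7, 4, -4, -11, -20, 7, 4]
k=5: vals[5] = (-20)-7 = -27 → [7, 4, -4, -11, -20, -27, 4]
k=6: vals[6] = (-27)-4 = -31 → [7, 4, -4, -11, -20, -27, -31]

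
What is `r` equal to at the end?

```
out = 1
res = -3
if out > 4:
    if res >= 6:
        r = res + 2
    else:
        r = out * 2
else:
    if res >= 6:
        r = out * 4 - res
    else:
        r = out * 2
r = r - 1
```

1

out=1, res=-3
out > 4 is False; res >= 6 is False
→ r = out * 2 = 2
r = 2-1 = 1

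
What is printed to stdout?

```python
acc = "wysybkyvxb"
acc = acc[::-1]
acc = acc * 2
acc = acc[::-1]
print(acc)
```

wysybkyvxbwysybkyvxb

reverse → 'bxvykbysyw'
repeat ×2 → 'bxvykbysywbxvykbysyw'
reverse → 'wysybkyvxbwysybkyvxb'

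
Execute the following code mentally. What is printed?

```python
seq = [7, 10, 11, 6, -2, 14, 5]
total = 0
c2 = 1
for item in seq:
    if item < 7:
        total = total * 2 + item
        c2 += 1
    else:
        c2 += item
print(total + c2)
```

71

item=7: not <7; c2=8
item=10: not <7; c2=18
item=11: not <7; c2=29
item=6: <7, total = 0*2+6 = 6; c2=30
item=-2: <7, total = 6*2+(-2) = 10; c2=31
item=14: not <7; c2=45
item=5: <7, total = 10*2+5 = 25; c2=46
total+c2 = 25+46 = 71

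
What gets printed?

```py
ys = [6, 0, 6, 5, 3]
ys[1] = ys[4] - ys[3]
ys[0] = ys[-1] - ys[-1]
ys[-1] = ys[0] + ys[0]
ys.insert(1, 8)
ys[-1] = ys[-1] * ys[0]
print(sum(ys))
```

ys[1] = ys[4]-ys[3] = 3-5 = -2 → [6, -2, 6, 5, 3]
ys[0] = ys[-1]-ys[-1] = 3-3 = 0 → [0, -2, 6, 5, 3]
ys[-1] = ys[0]+ys[0] = 0+0 = 0 → [0, -2, 6, 5, 0]
insert 8 at 1 → [0, 8, -2, 6, 5, 0]
ys[-1] = ys[-1]*ys[0] = 0*0 = 0 → [0, 8, -2, 6, 5, 0]
sum = 17

17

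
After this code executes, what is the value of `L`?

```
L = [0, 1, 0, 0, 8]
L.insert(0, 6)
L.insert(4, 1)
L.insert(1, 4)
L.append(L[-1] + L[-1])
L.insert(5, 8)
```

insert 6 at 0 → [6, 0, 1, 0, 0, 8]
insert 1 at 4 → [6, 0, 1, 0, 1, 0, 8]
insert 4 at 1 → [6, 4, 0, 1, 0, 1, 0, 8]
append L[-1]+L[-1] = 8+8 = 16 → [6, 4, 0, 1, 0, 1, 0, 8, 16]
insert 8 at 5 → [6, 4, 0, 1, 0, 8, 1, 0, 8, 16]

[6, 4, 0, 1, 0, 8, 1, 0, 8, 16]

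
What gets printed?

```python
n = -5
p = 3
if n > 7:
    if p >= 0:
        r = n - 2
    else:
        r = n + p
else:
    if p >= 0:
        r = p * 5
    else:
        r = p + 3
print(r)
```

n=-5, p=3
n > 7 is False; p >= 0 is True
→ r = p * 5 = 15

15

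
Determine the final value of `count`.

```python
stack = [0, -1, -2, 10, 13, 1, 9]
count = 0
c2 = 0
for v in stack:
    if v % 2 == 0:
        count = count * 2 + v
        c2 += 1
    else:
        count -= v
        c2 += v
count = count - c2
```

-38

v=0: even, count = 0*2+0 = 0; c2=1
v=-1: not even, count = 0-(-1) = 1; c2=0
v=-2: even, count = 1*2+(-2) = 0; c2=1
v=10: even, count = 0*2+10 = 10; c2=2
v=13: not even, count = 10-13 = -3; c2=15
v=1: not even, count = (-3)-1 = -4; c2=16
v=9: not even, count = (-4)-9 = -13; c2=25
count-c2 = (-13)-25 = -38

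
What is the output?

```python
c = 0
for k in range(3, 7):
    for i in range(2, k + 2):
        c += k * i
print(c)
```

345

k=3,i=2: c = 0+6 = 6
k=3,i=3: c = 6+9 = 15
k=3,i=4: c = 15+12 = 27
k=4,i=2: c = 27+8 = 35
k=4,i=3: c = 35+12 = 47
k=4,i=4: c = 47+16 = 63
k=4,i=5: c = 63+20 = 83
k=5,i=2: c = 83+10 = 93
k=5,i=3: c = 93+15 = 108
k=5,i=4: c = 108+20 = 128
k=5,i=5: c = 128+25 = 153
k=5,i=6: c = 153+30 = 183
k=6,i=2: c = 183+12 = 195
k=6,i=3: c = 195+18 = 213
k=6,i=4: c = 213+24 = 237
k=6,i=5: c = 237+30 = 267
k=6,i=6: c = 267+36 = 303
k=6,i=7: c = 303+42 = 345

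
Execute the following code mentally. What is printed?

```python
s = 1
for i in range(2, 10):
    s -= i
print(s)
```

i=2: s = 1-2 = -1
i=3: s = (-1)-3 = -4
i=4: s = (-4)-4 = -8
i=5: s = (-8)-5 = -13
i=6: s = (-13)-6 = -19
i=7: s = (-19)-7 = -26
i=8: s = (-26)-8 = -34
i=9: s = (-34)-9 = -43

-43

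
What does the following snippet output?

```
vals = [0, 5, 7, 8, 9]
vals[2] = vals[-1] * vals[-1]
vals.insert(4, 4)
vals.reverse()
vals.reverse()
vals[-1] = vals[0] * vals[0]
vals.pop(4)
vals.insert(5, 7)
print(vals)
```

vals[2] = vals[-1]*vals[-1] = 9*9 = 81 → [0, 5, 81, 8, 9]
insert 4 at 4 → [0, 5, 81, 8, 4, 9]
reverse → [9, 4, 8, 81, 5, 0]
reverse → [0, 5, 81, 8, 4, 9]
vals[-1] = vals[0]*vals[0] = 0*0 = 0 → [0, 5, 81, 8, 4, 0]
pop(4) removes 4 → [0, 5, 81, 8, 0]
insert 7 at 5 → [0, 5, 81, 8, 0, 7]

[0, 5, 81, 8, 0, 7]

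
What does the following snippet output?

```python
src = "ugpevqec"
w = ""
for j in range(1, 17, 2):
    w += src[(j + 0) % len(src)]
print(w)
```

geqcgeqc

j=1: add src[1]='g' → 'g'
j=3: add src[3]='e' → 'ge'
j=5: add src[5]='q' → 'geq'
j=7: add src[7]='c' → 'geqc'
j=9: add src[1]='g' → 'geqcg'
j=11: add src[3]='e' → 'geqcge'
j=13: add src[5]='q' → 'geqcgeq'
j=15: add src[7]='c' → 'geqcgeqc'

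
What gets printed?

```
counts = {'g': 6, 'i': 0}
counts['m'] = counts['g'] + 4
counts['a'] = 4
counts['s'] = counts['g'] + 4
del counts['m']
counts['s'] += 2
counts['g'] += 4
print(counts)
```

{'g': 10, 'i': 0, 'a': 4, 's': 12}

counts['m'] = counts['g']+4 = 10 → {'g': 6, 'i': 0, 'm': 10}
counts['a'] = 4 → {'g': 6, 'i': 0, 'm': 10, 'a': 4}
counts['s'] = counts['g']+4 = 10 → {'g': 6, 'i': 0, 'm': 10, 'a': 4, 's': 10}
del 'm' → {'g': 6, 'i': 0, 'a': 4, 's': 10}
counts['s'] = 10+2 = 12 → {'g': 6, 'i': 0, 'a': 4, 's': 12}
counts['g'] = 6+4 = 10 → {'g': 10, 'i': 0, 'a': 4, 's': 12}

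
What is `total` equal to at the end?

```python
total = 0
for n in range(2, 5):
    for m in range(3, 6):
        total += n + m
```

n=2,m=3: total = 0+5 = 5
n=2,m=4: total = 5+6 = 11
n=2,m=5: total = 11+7 = 18
n=3,m=3: total = 18+6 = 24
n=3,m=4: total = 24+7 = 31
n=3,m=5: total = 31+8 = 39
n=4,m=3: total = 39+7 = 46
n=4,m=4: total = 46+8 = 54
n=4,m=5: total = 54+9 = 63

63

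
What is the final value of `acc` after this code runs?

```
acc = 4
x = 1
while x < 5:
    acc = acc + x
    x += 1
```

x=1: acc = 4+1 = 5
x=2: acc = 5+2 = 7
x=3: acc = 7+3 = 10
x=4: acc = 10+4 = 14

14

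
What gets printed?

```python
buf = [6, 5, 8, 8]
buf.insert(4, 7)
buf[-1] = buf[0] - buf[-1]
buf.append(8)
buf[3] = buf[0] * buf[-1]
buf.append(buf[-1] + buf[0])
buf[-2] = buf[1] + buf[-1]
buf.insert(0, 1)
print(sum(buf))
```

100

insert 7 at 4 → [6, 5, 8, 8, 7]
buf[-1] = buf[0]-buf[-1] = 6-7 = -1 → [6, 5, 8, 8, -1]
append 8 → [6, 5, 8, 8, -1, 8]
buf[3] = buf[0]*buf[-1] = 6*8 = 48 → [6, 5, 8, 48, -1, 8]
append buf[-1]+buf[0] = 8+6 = 14 → [6, 5, 8, 48, -1, 8, 14]
buf[-2] = buf[1]+buf[-1] = 5+14 = 19 → [6, 5, 8, 48, -1, 19, 14]
insert 1 at 0 → [1, 6, 5, 8, 48, -1, 19, 14]
sum = 100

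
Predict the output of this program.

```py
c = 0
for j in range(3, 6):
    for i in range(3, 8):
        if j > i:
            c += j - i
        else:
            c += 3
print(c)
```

j=3,i=3: not 3>3, c = 0+3 = 3
j=3,i=4: not 3>4, c = 3+3 = 6
j=3,i=5: not 3>5, c = 6+3 = 9
j=3,i=6: not 3>6, c = 9+3 = 12
j=3,i=7: not 3>7, c = 12+3 = 15
j=4,i=3: 4>3, c = 15+1 = 16
j=4,i=4: not 4>4, c = 16+3 = 19
j=4,i=5: not 4>5, c = 19+3 = 22
j=4,i=6: not 4>6, c = 22+3 = 25
j=4,i=7: not 4>7, c = 25+3 = 28
j=5,i=3: 5>3, c = 28+2 = 30
j=5,i=4: 5>4, c = 30+1 = 31
j=5,i=5: not 5>5, c = 31+3 = 34
j=5,i=6: not 5>6, c = 34+3 = 37
j=5,i=7: not 5>7, c = 37+3 = 40

40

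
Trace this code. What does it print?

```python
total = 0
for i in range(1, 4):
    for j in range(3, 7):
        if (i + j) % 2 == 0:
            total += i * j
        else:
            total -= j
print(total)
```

24

i=1,j=3: even sum, total = 0+3 = 3
i=1,j=4: odd sum, total = 3-4 = -1
i=1,j=5: even sum, total = (-1)+5 = 4
i=1,j=6: odd sum, total = 4-6 = -2
i=2,j=3: odd sum, total = (-2)-3 = -5
i=2,j=4: even sum, total = (-5)+8 = 3
i=2,j=5: odd sum, total = 3-5 = -2
i=2,j=6: even sum, total = (-2)+12 = 10
i=3,j=3: even sum, total = 10+9 = 19
i=3,j=4: odd sum, total = 19-4 = 15
i=3,j=5: even sum, total = 15+15 = 30
i=3,j=6: odd sum, total = 30-6 = 24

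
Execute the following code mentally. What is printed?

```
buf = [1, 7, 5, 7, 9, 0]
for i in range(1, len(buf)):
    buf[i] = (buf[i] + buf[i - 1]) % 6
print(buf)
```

[1, 2, 1, 2, 5, 5]

i=1: buf[1] = (7+1)%6 = 2 → [1, 2, 5, 7, 9, 0]
i=2: buf[2] = (5+2)%6 = 1 → [1, 2, 1, 7, 9, 0]
i=3: buf[3] = (7+1)%6 = 2 → [1, 2, 1, 2, 9, 0]
i=4: buf[4] = (9+2)%6 = 5 → [1, 2, 1, 2, 5, 0]
i=5: buf[5] = (0+5)%6 = 5 → [1, 2, 1, 2, 5, 5]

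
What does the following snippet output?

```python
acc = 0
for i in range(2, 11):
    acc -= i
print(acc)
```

i=2: acc = 0-2 = -2
i=3: acc = (-2)-3 = -5
i=4: acc = (-5)-4 = -9
i=5: acc = (-9)-5 = -14
i=6: acc = (-14)-6 = -20
i=7: acc = (-20)-7 = -27
i=8: acc = (-27)-8 = -35
i=9: acc = (-35)-9 = -44
i=10: acc = (-44)-10 = -54

-54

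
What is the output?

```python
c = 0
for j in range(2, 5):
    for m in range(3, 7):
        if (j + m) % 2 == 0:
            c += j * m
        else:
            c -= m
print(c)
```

j=2,m=3: odd sum, c = 0-3 = -3
j=2,m=4: even sum, c = (-3)+8 = 5
j=2,m=5: odd sum, c = 5-5 = 0
j=2,m=6: even sum, c = 0+12 = 12
j=3,m=3: even sum, c = 12+9 = 21
j=3,m=4: odd sum, c = 21-4 = 17
j=3,m=5: even sum, c = 17+15 = 32
j=3,m=6: odd sum, c = 32-6 = 26
j=4,m=3: odd sum, c = 26-3 = 23
j=4,m=4: even sum, c = 23+16 = 39
j=4,m=5: odd sum, c = 39-5 = 34
j=4,m=6: even sum, c = 34+24 = 58

58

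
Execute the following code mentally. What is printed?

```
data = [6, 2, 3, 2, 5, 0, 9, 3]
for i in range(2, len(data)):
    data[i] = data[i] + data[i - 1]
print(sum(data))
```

i=2: data[2] = 3+2 = 5 → [6, 2, 5, 2, 5, 0, 9, 3]
i=3: data[3] = 2+5 = 7 → [6, 2, 5, 7, 5, 0, 9, 3]
i=4: data[4] = 5+7 = 12 → [6, 2, 5, 7, 12, 0, 9, 3]
i=5: data[5] = 0+12 = 12 → [6, 2, 5, 7, 12, 12, 9, 3]
i=6: data[6] = 9+12 = 21 → [6, 2, 5, 7, 12, 12, 21, 3]
i=7: data[7] = 3+21 = 24 → [6, 2, 5, 7, 12, 12, 21, 24]
sum = 89

89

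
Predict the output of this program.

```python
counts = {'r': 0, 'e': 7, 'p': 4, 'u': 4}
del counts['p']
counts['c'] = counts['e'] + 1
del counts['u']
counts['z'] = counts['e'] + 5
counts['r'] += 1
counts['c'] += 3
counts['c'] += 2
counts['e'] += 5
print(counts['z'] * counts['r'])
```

12

del 'p' → {'r': 0, 'e': 7, 'u': 4}
counts['c'] = counts['e']+1 = 8 → {'r': 0, 'e': 7, 'u': 4, 'c': 8}
del 'u' → {'r': 0, 'e': 7, 'c': 8}
counts['z'] = counts['e']+5 = 12 → {'r': 0, 'e': 7, 'c': 8, 'z': 12}
counts['r'] = 0+1 = 1 → {'r': 1, 'e': 7, 'c': 8, 'z': 12}
counts['c'] = 8+3 = 11 → {'r': 1, 'e': 7, 'c': 11, 'z': 12}
counts['c'] = 11+2 = 13 → {'r': 1, 'e': 7, 'c': 13, 'z': 12}
counts['e'] = 7+5 = 12 → {'r': 1, 'e': 12, 'c': 13, 'z': 12}
counts['z']*counts['r'] = 12*1 = 12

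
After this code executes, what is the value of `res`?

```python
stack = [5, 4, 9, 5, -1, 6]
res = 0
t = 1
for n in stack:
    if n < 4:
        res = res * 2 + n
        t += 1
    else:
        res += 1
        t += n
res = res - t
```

n=5: not <4, res = 0+1 = 1; t=6
n=4: not <4, res = 1+1 = 2; t=10
n=9: not <4, res = 2+1 = 3; t=19
n=5: not <4, res = 3+1 = 4; t=24
n=-1: <4, res = 4*2+(-1) = 7; t=25
n=6: not <4, res = 7+1 = 8; t=31
res-t = 8-31 = -23

-23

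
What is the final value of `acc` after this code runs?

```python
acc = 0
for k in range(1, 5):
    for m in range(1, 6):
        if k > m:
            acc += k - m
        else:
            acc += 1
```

24

k=1,m=1: not 1>1, acc = 0+1 = 1
k=1,m=2: not 1>2, acc = 1+1 = 2
k=1,m=3: not 1>3, acc = 2+1 = 3
k=1,m=4: not 1>4, acc = 3+1 = 4
k=1,m=5: not 1>5, acc = 4+1 = 5
k=2,m=1: 2>1, acc = 5+1 = 6
k=2,m=2: not 2>2, acc = 6+1 = 7
k=2,m=3: not 2>3, acc = 7+1 = 8
k=2,m=4: not 2>4, acc = 8+1 = 9
k=2,m=5: not 2>5, acc = 9+1 = 10
k=3,m=1: 3>1, acc = 10+2 = 12
k=3,m=2: 3>2, acc = 12+1 = 13
k=3,m=3: not 3>3, acc = 13+1 = 14
k=3,m=4: not 3>4, acc = 14+1 = 15
k=3,m=5: not 3>5, acc = 15+1 = 16
k=4,m=1: 4>1, acc = 16+3 = 19
k=4,m=2: 4>2, acc = 19+2 = 21
k=4,m=3: 4>3, acc = 21+1 = 22
k=4,m=4: not 4>4, acc = 22+1 = 23
k=4,m=5: not 4>5, acc = 23+1 = 24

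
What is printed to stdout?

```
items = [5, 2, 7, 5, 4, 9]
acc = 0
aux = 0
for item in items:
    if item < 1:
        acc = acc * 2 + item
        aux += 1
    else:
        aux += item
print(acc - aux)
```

-32

item=5: not <1; aux=5
item=2: not <1; aux=7
item=7: not <1; aux=14
item=5: not <1; aux=19
item=4: not <1; aux=23
item=9: not <1; aux=32
acc-aux = 0-32 = -32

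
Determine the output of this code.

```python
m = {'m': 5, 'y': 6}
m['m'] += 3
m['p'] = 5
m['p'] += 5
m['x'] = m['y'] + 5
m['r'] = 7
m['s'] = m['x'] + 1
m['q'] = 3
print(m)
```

{'m': 8, 'y': 6, 'p': 10, 'x': 11, 'r': 7, 's': 12, 'q': 3}

m['m'] = 5+3 = 8 → {'m': 8, 'y': 6}
m['p'] = 5 → {'m': 8, 'y': 6, 'p': 5}
m['p'] = 5+5 = 10 → {'m': 8, 'y': 6, 'p': 10}
m['x'] = m['y']+5 = 11 → {'m': 8, 'y': 6, 'p': 10, 'x': 11}
m['r'] = 7 → {'m': 8, 'y': 6, 'p': 10, 'x': 11, 'r': 7}
m['s'] = m['x']+1 = 12 → {'m': 8, 'y': 6, 'p': 10, 'x': 11, 'r': 7, 's': 12}
m['q'] = 3 → {'m': 8, 'y': 6, 'p': 10, 'x': 11, 'r': 7, 's': 12, 'q': 3}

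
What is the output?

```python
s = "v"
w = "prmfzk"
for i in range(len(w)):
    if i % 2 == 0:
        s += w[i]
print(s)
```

i=0: add 'p' → 'vp'
i=1: skip
i=2: add 'm' → 'vpm'
i=3: skip
i=4: add 'z' → 'vpmz'
i=5: skip

vpmz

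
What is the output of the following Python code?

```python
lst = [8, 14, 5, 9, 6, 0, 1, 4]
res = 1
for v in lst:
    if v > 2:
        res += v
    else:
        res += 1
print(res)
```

49

v=8: >2, res = 1+8 = 9
v=14: >2, res = 9+14 = 23
v=5: >2, res = 23+5 = 28
v=9: >2, res = 28+9 = 37
v=6: >2, res = 37+6 = 43
v=0: not >2, res = 43+1 = 44
v=1: not >2, res = 44+1 = 45
v=4: >2, res = 45+4 = 49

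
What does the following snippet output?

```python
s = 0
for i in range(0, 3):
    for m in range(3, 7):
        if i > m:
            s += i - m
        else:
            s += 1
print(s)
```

12

i=0,m=3: not 0>3, s = 0+1 = 1
i=0,m=4: not 0>4, s = 1+1 = 2
i=0,m=5: not 0>5, s = 2+1 = 3
i=0,m=6: not 0>6, s = 3+1 = 4
i=1,m=3: not 1>3, s = 4+1 = 5
i=1,m=4: not 1>4, s = 5+1 = 6
i=1,m=5: not 1>5, s = 6+1 = 7
i=1,m=6: not 1>6, s = 7+1 = 8
i=2,m=3: not 2>3, s = 8+1 = 9
i=2,m=4: not 2>4, s = 9+1 = 10
i=2,m=5: not 2>5, s = 10+1 = 11
i=2,m=6: not 2>6, s = 11+1 = 12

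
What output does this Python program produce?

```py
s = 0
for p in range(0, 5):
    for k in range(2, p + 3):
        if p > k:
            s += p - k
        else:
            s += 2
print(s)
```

28

p=0,k=2: not 0>2, s = 0+2 = 2
p=1,k=2: not 1>2, s = 2+2 = 4
p=1,k=3: not 1>3, s = 4+2 = 6
p=2,k=2: not 2>2, s = 6+2 = 8
p=2,k=3: not 2>3, s = 8+2 = 10
p=2,k=4: not 2>4, s = 10+2 = 12
p=3,k=2: 3>2, s = 12+1 = 13
p=3,k=3: not 3>3, s = 13+2 = 15
p=3,k=4: not 3>4, s = 15+2 = 17
p=3,k=5: not 3>5, s = 17+2 = 19
p=4,k=2: 4>2, s = 19+2 = 21
p=4,k=3: 4>3, s = 21+1 = 22
p=4,k=4: not 4>4, s = 22+2 = 24
p=4,k=5: not 4>5, s = 24+2 = 26
p=4,k=6: not 4>6, s = 26+2 = 28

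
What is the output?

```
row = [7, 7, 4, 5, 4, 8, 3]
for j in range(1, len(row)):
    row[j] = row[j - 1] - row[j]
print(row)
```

[7, 0, -4, -9, -13, -21, -24]

j=1: row[1] = 7-7 = 0 → [7, 0, 4, 5, 4, 8, 3]
j=2: row[2] = 0-4 = -4 → [7, 0, -4, 5, 4, 8, 3]
j=3: row[3] = (-4)-5 = -9 → [7, 0, -4, -9, 4, 8, 3]
j=4: row[4] = (-9)-4 = -13 → [7, 0, -4, -9, -13, 8, 3]
j=5: row[5] = (-13)-8 = -21 → [7, 0, -4, -9, -13, -21, 3]
j=6: row[6] = (-21)-3 = -24 → [7, 0, -4, -9, -13, -21, -24]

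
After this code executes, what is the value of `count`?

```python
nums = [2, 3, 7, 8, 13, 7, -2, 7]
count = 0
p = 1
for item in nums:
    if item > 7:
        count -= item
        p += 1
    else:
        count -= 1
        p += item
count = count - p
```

item=2: not >7, count = 0-1 = -1; p=3
item=3: not >7, count = (-1)-1 = -2; p=6
item=7: not >7, count = (-2)-1 = -3; p=13
item=8: >7, count = (-3)-8 = -11; p=14
item=13: >7, count = (-11)-13 = -24; p=15
item=7: not >7, count = (-24)-1 = -25; p=22
item=-2: not >7, count = (-25)-1 = -26; p=20
item=7: not >7, count = (-26)-1 = -27; p=27
count-p = (-27)-27 = -54

-54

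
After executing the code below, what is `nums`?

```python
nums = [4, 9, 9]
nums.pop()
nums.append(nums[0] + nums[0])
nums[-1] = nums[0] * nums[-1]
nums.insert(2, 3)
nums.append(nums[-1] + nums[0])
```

pop() removes 9 → [4, 9]
append nums[0]+nums[0] = 4+4 = 8 → [4, 9, 8]
nums[-1] = nums[0]*nums[-1] = 4*8 = 32 → [4, 9, 32]
insert 3 at 2 → [4, 9, 3, 32]
append nums[-1]+nums[0] = 32+4 = 36 → [4, 9, 3, 32, 36]

[4, 9, 3, 32, 36]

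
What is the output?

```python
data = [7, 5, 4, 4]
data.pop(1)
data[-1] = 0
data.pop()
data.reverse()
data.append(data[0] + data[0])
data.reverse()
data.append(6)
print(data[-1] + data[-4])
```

pop(1) removes 5 → [7, 4, 4]
data[-1] = 0 → [7, 4, 0]
pop() removes 0 → [7, 4]
reverse → [4, 7]
append data[0]+data[0] = 4+4 = 8 → [4, 7, 8]
reverse → [8, 7, 4]
append 6 → [8, 7, 4, 6]
data[-1]+data[-4] = 6+8 = 14

14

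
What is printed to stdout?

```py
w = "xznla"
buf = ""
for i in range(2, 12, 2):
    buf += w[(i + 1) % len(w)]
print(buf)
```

i=2: add w[3]='l' → 'l'
i=4: add w[0]='x' → 'lx'
i=6: add w[2]='n' → 'lxn'
i=8: add w[4]='a' → 'lxna'
i=10: add w[1]='z' → 'lxnaz'

lxnaz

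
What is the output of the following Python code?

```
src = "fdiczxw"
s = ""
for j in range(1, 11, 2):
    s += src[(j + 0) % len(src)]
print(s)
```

j=1: add src[1]='d' → 'd'
j=3: add src[3]='c' → 'dc'
j=5: add src[5]='x' → 'dcx'
j=7: add src[0]='f' → 'dcxf'
j=9: add src[2]='i' → 'dcxfi'

dcxfi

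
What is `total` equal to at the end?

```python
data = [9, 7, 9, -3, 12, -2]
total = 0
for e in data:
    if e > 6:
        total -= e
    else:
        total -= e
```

-32

e=9: >6, total = 0-9 = -9
e=7: >6, total = (-9)-7 = -16
e=9: >6, total = (-16)-9 = -25
e=-3: not >6, total = (-25)-(-3) = -22
e=12: >6, total = (-22)-12 = -34
e=-2: not >6, total = (-34)-(-2) = -32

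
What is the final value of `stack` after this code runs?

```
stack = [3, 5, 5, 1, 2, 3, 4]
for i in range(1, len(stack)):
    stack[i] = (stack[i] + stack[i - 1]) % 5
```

i=1: stack[1] = (5+3)%5 = 3 → [3, 3, 5, 1, 2, 3, 4]
i=2: stack[2] = (5+3)%5 = 3 → [3, 3, 3, 1, 2, 3, 4]
i=3: stack[3] = (1+3)%5 = 4 → [3, 3, 3, 4, 2, 3, 4]
i=4: stack[4] = (2+4)%5 = 1 → [3, 3, 3, 4, 1, 3, 4]
i=5: stack[5] = (3+1)%5 = 4 → [3, 3, 3, 4, 1, 4, 4]
i=6: stack[6] = (4+4)%5 = 3 → [3, 3, 3, 4, 1, 4, 3]

[3, 3, 3, 4, 1, 4, 3]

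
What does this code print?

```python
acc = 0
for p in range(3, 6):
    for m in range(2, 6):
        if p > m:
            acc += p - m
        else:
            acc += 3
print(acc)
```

28

p=3,m=2: 3>2, acc = 0+1 = 1
p=3,m=3: not 3>3, acc = 1+3 = 4
p=3,m=4: not 3>4, acc = 4+3 = 7
p=3,m=5: not 3>5, acc = 7+3 = 10
p=4,m=2: 4>2, acc = 10+2 = 12
p=4,m=3: 4>3, acc = 12+1 = 13
p=4,m=4: not 4>4, acc = 13+3 = 16
p=4,m=5: not 4>5, acc = 16+3 = 19
p=5,m=2: 5>2, acc = 19+3 = 22
p=5,m=3: 5>3, acc = 22+2 = 24
p=5,m=4: 5>4, acc = 24+1 = 25
p=5,m=5: not 5>5, acc = 25+3 = 28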